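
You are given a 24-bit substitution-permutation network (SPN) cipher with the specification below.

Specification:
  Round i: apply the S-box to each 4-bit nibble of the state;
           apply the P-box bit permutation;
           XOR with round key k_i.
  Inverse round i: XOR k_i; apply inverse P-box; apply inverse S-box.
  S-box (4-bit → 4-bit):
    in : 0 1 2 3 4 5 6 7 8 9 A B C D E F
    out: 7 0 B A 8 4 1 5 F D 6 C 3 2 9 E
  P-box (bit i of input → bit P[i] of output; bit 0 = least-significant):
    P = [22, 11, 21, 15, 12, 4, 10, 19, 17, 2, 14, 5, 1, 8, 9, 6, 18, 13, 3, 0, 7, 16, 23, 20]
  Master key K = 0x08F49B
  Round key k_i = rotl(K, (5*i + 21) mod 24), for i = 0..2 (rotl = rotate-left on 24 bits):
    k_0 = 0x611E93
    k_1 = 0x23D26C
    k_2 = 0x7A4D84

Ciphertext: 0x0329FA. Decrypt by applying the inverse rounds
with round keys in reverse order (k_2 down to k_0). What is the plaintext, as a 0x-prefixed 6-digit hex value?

0x170082

s_0 = ciphertext = 0x0329FA
s_1 = InvRound(s_0, k_2) = 0x3AEFF7
s_2 = InvRound(s_1, k_1) = 0x2FC18D
s_3 = InvRound(s_2, k_0) = 0x170082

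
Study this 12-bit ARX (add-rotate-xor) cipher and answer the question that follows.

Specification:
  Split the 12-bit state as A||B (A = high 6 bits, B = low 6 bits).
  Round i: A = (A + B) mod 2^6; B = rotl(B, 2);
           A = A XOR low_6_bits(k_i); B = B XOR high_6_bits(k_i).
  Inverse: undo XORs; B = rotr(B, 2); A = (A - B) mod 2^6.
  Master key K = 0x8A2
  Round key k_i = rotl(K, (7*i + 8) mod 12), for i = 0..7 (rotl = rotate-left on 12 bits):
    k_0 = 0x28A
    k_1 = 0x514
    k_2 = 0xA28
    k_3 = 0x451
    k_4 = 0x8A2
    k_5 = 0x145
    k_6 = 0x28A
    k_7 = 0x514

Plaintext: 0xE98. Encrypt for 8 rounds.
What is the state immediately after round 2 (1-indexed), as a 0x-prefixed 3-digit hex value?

s_0 = plaintext = 0xE98
s_1 = Round(s_0, k_0) = 0x62B
s_2 = Round(s_1, k_1) = 0x5FA
s_3 = Round(s_2, k_2) = 0xE43
s_4 = Round(s_3, k_3) = 0xB5D
s_5 = Round(s_4, k_4) = 0xA17
s_6 = Round(s_5, k_5) = 0xE98
s_7 = Round(s_6, k_6) = 0x62B
s_8 = Round(s_7, k_7) = 0x5FA

0x5FA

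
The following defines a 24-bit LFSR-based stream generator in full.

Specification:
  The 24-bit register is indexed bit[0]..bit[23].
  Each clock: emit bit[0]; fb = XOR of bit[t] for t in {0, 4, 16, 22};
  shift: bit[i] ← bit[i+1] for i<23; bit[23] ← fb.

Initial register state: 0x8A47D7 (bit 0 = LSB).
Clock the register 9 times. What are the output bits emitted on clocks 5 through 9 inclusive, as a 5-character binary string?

reg_0 = 0x8A47D7
clock 1: out=1, reg = 0x4523EB
clock 2: out=1, reg = 0xA291F5
clock 3: out=1, reg = 0x5148FA
clock 4: out=0, reg = 0xA8A47D
clock 5: out=1, reg = 0x54523E
clock 6: out=0, reg = 0x2A291F
clock 7: out=1, reg = 0x15148F
clock 8: out=1, reg = 0x0A8A47
clock 9: out=1, reg = 0x854523

10111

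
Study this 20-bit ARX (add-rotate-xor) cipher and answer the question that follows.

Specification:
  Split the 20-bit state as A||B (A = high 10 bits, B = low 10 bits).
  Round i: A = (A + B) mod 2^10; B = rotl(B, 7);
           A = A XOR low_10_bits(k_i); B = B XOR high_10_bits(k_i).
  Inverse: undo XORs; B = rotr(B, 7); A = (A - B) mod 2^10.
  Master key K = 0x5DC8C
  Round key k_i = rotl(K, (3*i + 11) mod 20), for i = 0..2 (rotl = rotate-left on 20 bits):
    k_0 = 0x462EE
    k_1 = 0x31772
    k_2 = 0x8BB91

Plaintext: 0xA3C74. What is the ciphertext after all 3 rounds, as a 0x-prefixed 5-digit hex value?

s_0 = plaintext = 0xA3C74
s_1 = Round(s_0, k_0) = 0x7B716
s_2 = Round(s_1, k_1) = 0x9C7A7
s_3 = Round(s_2, k_2) = 0x625DA

0x625DA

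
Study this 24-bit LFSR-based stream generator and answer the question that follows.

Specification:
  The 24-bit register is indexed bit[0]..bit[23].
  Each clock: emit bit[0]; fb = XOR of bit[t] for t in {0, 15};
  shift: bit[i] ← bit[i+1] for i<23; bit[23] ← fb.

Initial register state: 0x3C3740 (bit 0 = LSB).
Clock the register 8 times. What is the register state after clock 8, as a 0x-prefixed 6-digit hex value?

reg_0 = 0x3C3740
clock 1: out=0, reg = 0x1E1BA0
clock 2: out=0, reg = 0x0F0DD0
clock 3: out=0, reg = 0x0786E8
clock 4: out=0, reg = 0x83C374
clock 5: out=0, reg = 0xC1E1BA
clock 6: out=0, reg = 0xE0F0DD
clock 7: out=1, reg = 0x70786E
clock 8: out=0, reg = 0x383C37

0x383C37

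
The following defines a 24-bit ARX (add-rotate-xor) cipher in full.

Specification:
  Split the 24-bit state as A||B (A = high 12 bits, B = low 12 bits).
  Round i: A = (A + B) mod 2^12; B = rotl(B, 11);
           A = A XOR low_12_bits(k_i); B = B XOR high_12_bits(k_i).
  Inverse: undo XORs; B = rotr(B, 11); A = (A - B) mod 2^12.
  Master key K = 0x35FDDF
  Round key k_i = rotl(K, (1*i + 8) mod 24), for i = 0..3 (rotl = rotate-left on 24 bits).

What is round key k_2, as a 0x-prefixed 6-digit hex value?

0xF77CD7

K = 0x35FDDF
k_0 = rotl(K, (1*0+8) mod 24) = rotl(K, 8) = 0xFDDF35
k_1 = rotl(K, (1*1+8) mod 24) = rotl(K, 9) = 0xFBBE6B
k_2 = rotl(K, (1*2+8) mod 24) = rotl(K, 10) = 0xF77CD7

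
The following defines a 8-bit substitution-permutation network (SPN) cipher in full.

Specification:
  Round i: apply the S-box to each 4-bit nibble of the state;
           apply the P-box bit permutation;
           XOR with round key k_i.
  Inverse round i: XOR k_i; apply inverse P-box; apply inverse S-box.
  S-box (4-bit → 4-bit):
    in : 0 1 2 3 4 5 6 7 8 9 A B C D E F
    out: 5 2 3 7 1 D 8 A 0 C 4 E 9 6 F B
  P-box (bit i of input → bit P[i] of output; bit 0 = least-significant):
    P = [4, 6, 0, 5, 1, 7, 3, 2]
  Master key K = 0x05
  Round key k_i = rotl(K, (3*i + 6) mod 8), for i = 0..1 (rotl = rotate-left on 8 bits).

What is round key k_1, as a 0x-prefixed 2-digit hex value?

K = 0x05
k_0 = rotl(K, (3*0+6) mod 8) = rotl(K, 6) = 0x41
k_1 = rotl(K, (3*1+6) mod 8) = rotl(K, 1) = 0x0A

0x0A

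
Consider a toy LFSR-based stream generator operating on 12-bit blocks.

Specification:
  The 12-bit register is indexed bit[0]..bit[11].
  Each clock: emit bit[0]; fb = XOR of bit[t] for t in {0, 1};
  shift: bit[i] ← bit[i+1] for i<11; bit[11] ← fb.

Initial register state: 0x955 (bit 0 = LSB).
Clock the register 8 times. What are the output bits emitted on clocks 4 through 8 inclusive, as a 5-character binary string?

reg_0 = 0x955
clock 1: out=1, reg = 0xCAA
clock 2: out=0, reg = 0xE55
clock 3: out=1, reg = 0xF2A
clock 4: out=0, reg = 0xF95
clock 5: out=1, reg = 0xFCA
clock 6: out=0, reg = 0xFE5
clock 7: out=1, reg = 0xFF2
clock 8: out=0, reg = 0xFF9

01010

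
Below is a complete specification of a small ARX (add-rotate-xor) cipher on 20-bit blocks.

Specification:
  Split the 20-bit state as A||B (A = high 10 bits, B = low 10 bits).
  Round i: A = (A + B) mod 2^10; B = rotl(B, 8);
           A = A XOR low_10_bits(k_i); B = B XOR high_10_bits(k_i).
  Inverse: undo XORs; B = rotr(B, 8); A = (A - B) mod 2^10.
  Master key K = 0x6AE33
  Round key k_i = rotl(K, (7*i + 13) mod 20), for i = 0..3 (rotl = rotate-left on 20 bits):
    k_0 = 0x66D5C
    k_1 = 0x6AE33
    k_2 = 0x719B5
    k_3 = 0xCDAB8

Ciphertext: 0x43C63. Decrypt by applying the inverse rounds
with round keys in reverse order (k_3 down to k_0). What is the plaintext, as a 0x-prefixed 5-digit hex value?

s_0 = ciphertext = 0x43C63
s_1 = InvRound(s_0, k_3) = 0x98157
s_2 = InvRound(s_1, k_2) = 0x64644
s_3 = InvRound(s_2, k_1) = 0xF8FBF
s_4 = InvRound(s_3, k_0) = 0x8B492

0x8B492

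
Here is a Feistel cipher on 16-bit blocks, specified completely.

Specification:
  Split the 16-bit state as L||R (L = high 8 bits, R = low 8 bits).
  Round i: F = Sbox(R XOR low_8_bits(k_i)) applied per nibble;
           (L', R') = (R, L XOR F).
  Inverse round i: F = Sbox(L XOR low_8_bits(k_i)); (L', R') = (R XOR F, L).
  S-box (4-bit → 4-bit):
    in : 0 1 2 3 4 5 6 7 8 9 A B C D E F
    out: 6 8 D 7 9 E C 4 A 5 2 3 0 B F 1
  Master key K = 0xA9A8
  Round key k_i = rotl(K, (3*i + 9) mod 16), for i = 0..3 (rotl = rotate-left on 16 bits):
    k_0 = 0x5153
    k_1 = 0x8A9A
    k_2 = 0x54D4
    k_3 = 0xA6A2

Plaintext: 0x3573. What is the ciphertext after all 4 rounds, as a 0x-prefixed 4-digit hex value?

0x1E06

s_0 = plaintext = 0x3573
s_1 = Round(s_0, k_0) = 0x73E3
s_2 = Round(s_1, k_1) = 0xE336
s_3 = Round(s_2, k_2) = 0x361E
s_4 = Round(s_3, k_3) = 0x1E06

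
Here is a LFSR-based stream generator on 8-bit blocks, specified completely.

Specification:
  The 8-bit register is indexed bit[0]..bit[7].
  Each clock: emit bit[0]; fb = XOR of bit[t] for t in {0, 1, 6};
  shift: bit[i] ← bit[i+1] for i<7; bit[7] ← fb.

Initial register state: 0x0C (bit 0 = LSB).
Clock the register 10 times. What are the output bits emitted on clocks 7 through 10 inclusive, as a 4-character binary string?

0001

reg_0 = 0x0C
clock 1: out=0, reg = 0x06
clock 2: out=0, reg = 0x83
clock 3: out=1, reg = 0x41
clock 4: out=1, reg = 0x20
clock 5: out=0, reg = 0x10
clock 6: out=0, reg = 0x08
clock 7: out=0, reg = 0x04
clock 8: out=0, reg = 0x02
clock 9: out=0, reg = 0x81
clock 10: out=1, reg = 0xC0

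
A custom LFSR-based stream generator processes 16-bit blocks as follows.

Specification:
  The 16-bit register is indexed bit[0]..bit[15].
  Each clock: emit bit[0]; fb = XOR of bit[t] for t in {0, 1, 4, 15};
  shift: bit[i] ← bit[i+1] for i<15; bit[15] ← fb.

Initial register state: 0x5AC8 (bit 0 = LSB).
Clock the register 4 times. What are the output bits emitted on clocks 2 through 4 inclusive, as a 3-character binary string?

001

reg_0 = 0x5AC8
clock 1: out=0, reg = 0x2D64
clock 2: out=0, reg = 0x16B2
clock 3: out=0, reg = 0x0B59
clock 4: out=1, reg = 0x05AC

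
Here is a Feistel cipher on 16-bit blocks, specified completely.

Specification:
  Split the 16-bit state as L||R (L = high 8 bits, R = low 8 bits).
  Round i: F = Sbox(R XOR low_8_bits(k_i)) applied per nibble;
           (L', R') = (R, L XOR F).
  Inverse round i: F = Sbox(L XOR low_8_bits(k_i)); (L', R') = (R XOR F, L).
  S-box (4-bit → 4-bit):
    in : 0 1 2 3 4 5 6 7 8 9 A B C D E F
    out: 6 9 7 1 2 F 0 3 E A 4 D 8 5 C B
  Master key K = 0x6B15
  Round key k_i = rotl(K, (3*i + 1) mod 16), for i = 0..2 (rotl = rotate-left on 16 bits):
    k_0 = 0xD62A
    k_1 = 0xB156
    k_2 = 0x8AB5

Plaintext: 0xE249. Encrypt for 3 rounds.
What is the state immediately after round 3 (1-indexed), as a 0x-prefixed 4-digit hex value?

s_0 = plaintext = 0xE249
s_1 = Round(s_0, k_0) = 0x49E3
s_2 = Round(s_1, k_1) = 0xE396
s_3 = Round(s_2, k_2) = 0x9692

0x9692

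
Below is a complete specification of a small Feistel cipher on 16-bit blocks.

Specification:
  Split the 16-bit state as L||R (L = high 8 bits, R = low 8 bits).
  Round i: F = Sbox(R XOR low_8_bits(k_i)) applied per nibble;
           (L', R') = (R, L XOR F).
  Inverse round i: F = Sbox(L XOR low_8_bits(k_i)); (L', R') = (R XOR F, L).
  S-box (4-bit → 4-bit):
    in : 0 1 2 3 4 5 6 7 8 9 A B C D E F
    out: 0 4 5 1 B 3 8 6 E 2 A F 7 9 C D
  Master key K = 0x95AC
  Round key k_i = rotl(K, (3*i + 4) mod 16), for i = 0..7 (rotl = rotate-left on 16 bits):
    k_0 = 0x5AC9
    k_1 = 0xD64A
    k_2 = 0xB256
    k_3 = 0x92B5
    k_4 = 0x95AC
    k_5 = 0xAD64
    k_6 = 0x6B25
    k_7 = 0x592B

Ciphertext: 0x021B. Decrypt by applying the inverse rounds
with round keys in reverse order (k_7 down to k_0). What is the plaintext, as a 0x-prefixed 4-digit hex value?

0x61A9

s_0 = ciphertext = 0x021B
s_1 = InvRound(s_0, k_7) = 0x4902
s_2 = InvRound(s_1, k_6) = 0x8549
s_3 = InvRound(s_2, k_5) = 0x8D85
s_4 = InvRound(s_3, k_4) = 0xD18D
s_5 = InvRound(s_4, k_3) = 0x06D1
s_6 = InvRound(s_5, k_2) = 0xE106
s_7 = InvRound(s_6, k_1) = 0xA9E1
s_8 = InvRound(s_7, k_0) = 0x61A9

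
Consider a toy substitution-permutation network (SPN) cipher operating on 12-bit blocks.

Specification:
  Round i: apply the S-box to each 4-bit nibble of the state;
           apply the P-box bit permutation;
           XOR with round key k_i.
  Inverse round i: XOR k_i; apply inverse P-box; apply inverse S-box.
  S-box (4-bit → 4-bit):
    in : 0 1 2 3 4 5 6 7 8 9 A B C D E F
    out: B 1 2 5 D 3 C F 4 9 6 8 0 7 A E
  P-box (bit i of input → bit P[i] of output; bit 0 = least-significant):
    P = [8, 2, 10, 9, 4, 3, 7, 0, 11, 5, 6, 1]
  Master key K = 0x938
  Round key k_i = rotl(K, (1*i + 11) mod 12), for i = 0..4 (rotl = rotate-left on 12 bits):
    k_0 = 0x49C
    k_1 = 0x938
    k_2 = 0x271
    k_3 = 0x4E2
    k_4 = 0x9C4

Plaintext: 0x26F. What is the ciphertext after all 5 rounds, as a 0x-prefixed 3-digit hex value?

0x0E5

s_0 = plaintext = 0x26F
s_1 = Round(s_0, k_0) = 0x239
s_2 = Round(s_1, k_1) = 0xA88
s_3 = Round(s_2, k_2) = 0x691
s_4 = Round(s_3, k_3) = 0x5B1
s_5 = Round(s_4, k_4) = 0x0E5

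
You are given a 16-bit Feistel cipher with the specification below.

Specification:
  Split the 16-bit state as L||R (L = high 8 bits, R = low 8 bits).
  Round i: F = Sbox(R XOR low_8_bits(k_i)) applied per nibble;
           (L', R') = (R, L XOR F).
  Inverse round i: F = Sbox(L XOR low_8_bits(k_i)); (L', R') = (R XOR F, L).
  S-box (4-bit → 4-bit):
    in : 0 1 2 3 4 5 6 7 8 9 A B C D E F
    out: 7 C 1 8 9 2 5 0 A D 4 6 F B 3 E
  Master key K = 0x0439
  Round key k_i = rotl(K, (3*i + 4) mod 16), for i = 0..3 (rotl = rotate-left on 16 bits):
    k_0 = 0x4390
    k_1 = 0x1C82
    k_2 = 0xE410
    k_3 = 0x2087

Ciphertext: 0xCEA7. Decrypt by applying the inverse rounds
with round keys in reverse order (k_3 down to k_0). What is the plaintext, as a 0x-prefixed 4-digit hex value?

0x7D10

s_0 = ciphertext = 0xCEA7
s_1 = InvRound(s_0, k_3) = 0x3ACE
s_2 = InvRound(s_1, k_2) = 0xDA3A
s_3 = InvRound(s_2, k_1) = 0x10DA
s_4 = InvRound(s_3, k_0) = 0x7D10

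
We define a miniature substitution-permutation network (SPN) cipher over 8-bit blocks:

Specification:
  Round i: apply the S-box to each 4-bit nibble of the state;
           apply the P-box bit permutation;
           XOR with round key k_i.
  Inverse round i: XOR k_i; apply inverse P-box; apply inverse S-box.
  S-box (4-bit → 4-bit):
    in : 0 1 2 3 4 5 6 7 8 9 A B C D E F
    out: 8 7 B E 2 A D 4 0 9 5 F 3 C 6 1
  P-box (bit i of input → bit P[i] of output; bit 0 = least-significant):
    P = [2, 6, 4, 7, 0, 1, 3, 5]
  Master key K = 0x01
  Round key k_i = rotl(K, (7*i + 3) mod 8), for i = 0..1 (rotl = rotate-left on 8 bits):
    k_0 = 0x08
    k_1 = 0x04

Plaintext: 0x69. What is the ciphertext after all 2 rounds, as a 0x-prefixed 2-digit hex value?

s_0 = plaintext = 0x69
s_1 = Round(s_0, k_0) = 0xA5
s_2 = Round(s_1, k_1) = 0xCD

0xCD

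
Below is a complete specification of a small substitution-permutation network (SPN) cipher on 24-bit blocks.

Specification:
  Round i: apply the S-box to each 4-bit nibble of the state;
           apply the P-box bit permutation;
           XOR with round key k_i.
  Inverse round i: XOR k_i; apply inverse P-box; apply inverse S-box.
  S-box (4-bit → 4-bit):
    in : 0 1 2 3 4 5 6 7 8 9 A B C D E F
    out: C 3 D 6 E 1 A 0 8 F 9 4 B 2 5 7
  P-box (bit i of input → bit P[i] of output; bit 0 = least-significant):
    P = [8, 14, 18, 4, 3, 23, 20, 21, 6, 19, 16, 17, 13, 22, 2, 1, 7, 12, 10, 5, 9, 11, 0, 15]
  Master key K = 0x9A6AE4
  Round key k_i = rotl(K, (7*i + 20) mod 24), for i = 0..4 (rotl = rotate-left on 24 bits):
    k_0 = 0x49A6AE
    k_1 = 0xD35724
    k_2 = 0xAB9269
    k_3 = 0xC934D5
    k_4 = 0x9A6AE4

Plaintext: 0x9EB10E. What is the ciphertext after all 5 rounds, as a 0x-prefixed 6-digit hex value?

s_0 = plaintext = 0x9EB10E
s_1 = Round(s_0, k_0) = 0x75296B
s_2 = Round(s_1, k_1) = 0x7C77E2
s_3 = Round(s_2, k_2) = 0xBF83D1
s_4 = Round(s_3, k_3) = 0x406156
s_5 = Round(s_4, k_4) = 0xD2A69F

0xD2A69F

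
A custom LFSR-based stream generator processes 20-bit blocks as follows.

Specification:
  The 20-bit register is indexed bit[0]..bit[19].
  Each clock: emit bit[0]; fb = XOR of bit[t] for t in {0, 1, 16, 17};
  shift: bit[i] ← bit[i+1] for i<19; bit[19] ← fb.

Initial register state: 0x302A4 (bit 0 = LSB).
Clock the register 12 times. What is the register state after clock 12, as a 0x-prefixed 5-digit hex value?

reg_0 = 0x302A4
clock 1: out=0, reg = 0x18152
clock 2: out=0, reg = 0x0C0A9
clock 3: out=1, reg = 0x86054
clock 4: out=0, reg = 0x4302A
clock 5: out=0, reg = 0xA1815
clock 6: out=1, reg = 0x50C0A
clock 7: out=0, reg = 0x28605
clock 8: out=1, reg = 0x14302
clock 9: out=0, reg = 0x0A181
clock 10: out=1, reg = 0x850C0
clock 11: out=0, reg = 0x42860
clock 12: out=0, reg = 0x21430

0x21430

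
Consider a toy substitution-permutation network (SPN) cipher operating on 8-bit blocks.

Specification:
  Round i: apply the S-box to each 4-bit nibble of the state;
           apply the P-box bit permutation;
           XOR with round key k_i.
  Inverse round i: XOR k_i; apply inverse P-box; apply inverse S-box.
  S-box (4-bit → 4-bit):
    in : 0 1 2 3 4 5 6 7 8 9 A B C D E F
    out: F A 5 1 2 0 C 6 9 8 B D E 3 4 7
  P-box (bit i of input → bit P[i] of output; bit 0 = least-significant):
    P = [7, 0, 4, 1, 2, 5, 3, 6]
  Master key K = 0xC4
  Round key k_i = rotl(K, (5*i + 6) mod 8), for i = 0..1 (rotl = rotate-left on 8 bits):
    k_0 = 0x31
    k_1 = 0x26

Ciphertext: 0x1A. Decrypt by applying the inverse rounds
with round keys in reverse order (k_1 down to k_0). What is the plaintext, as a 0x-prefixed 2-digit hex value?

s_0 = ciphertext = 0x1A
s_1 = InvRound(s_0, k_1) = 0xFE
s_2 = InvRound(s_1, k_0) = 0xBA

0xBA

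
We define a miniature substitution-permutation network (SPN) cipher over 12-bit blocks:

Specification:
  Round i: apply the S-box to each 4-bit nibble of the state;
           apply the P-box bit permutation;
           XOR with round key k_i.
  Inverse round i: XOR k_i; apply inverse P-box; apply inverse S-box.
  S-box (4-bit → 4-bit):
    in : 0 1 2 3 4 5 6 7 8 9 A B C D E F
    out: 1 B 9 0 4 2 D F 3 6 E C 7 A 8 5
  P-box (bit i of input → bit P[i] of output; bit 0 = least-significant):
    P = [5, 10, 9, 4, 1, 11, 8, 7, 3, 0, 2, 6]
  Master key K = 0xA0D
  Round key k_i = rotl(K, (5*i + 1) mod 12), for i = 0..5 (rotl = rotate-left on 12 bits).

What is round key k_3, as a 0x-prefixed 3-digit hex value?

0x0DA

K = 0xA0D
k_0 = rotl(K, (5*0+1) mod 12) = rotl(K, 1) = 0x41B
k_1 = rotl(K, (5*1+1) mod 12) = rotl(K, 6) = 0x368
k_2 = rotl(K, (5*2+1) mod 12) = rotl(K, 11) = 0xD06
k_3 = rotl(K, (5*3+1) mod 12) = rotl(K, 4) = 0x0DA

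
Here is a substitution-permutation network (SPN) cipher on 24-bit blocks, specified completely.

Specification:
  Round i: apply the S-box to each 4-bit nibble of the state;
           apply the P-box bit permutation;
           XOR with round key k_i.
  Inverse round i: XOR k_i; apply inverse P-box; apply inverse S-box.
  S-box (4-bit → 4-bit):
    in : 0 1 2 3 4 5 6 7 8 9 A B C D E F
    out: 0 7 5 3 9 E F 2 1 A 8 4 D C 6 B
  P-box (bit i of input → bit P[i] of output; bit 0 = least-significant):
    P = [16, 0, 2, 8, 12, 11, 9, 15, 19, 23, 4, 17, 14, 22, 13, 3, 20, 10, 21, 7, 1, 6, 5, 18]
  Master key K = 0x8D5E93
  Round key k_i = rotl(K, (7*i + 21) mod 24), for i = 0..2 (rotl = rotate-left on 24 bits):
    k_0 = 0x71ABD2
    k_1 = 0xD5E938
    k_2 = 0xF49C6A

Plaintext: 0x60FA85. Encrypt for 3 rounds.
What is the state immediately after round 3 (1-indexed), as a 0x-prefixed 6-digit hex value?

s_0 = plaintext = 0x60FA85
s_1 = Round(s_0, k_0) = 0x37FABD
s_2 = Round(s_1, k_1) = 0x97AE76
s_3 = Round(s_2, k_2) = 0x719137

0x719137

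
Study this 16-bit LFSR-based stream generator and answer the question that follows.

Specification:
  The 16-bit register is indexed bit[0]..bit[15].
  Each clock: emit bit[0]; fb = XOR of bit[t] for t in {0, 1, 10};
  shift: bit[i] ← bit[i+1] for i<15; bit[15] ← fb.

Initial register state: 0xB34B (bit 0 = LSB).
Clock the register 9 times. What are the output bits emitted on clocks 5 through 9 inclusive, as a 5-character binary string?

00101

reg_0 = 0xB34B
clock 1: out=1, reg = 0x59A5
clock 2: out=1, reg = 0xACD2
clock 3: out=0, reg = 0x5669
clock 4: out=1, reg = 0x2B34
clock 5: out=0, reg = 0x159A
clock 6: out=0, reg = 0x0ACD
clock 7: out=1, reg = 0x8566
clock 8: out=0, reg = 0x42B3
clock 9: out=1, reg = 0x2159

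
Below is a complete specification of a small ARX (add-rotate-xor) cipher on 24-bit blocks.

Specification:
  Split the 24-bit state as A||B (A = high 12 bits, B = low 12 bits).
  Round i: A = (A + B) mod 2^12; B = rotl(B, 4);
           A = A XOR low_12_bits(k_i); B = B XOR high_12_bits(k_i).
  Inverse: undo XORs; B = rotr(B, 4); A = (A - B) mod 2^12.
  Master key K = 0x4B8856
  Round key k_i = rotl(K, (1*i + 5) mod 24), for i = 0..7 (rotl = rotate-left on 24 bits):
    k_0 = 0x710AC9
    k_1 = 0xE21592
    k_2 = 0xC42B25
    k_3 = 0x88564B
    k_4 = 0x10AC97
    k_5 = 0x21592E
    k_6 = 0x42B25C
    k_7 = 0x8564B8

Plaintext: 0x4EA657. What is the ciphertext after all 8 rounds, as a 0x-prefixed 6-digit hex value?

0x104C16

s_0 = plaintext = 0x4EA657
s_1 = Round(s_0, k_0) = 0x188266
s_2 = Round(s_1, k_1) = 0x67C843
s_3 = Round(s_2, k_2) = 0x59A87A
s_4 = Round(s_3, k_3) = 0x85FF2D
s_5 = Round(s_4, k_4) = 0xB1B3D5
s_6 = Round(s_5, k_5) = 0x7DEF46
s_7 = Round(s_6, k_6) = 0x578044
s_8 = Round(s_7, k_7) = 0x104C16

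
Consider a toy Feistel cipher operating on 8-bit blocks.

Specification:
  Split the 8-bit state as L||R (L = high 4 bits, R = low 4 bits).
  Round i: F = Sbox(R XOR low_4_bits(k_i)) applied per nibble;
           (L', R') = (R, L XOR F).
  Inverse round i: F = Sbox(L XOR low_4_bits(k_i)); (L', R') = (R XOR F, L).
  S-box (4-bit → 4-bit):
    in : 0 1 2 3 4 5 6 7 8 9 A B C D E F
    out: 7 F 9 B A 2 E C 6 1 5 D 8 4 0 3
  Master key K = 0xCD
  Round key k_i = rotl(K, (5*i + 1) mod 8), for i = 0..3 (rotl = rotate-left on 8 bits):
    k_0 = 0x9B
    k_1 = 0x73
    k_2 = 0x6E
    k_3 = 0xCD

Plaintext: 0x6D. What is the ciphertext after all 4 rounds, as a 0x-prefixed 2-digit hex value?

0x82

s_0 = plaintext = 0x6D
s_1 = Round(s_0, k_0) = 0xD8
s_2 = Round(s_1, k_1) = 0x80
s_3 = Round(s_2, k_2) = 0x08
s_4 = Round(s_3, k_3) = 0x82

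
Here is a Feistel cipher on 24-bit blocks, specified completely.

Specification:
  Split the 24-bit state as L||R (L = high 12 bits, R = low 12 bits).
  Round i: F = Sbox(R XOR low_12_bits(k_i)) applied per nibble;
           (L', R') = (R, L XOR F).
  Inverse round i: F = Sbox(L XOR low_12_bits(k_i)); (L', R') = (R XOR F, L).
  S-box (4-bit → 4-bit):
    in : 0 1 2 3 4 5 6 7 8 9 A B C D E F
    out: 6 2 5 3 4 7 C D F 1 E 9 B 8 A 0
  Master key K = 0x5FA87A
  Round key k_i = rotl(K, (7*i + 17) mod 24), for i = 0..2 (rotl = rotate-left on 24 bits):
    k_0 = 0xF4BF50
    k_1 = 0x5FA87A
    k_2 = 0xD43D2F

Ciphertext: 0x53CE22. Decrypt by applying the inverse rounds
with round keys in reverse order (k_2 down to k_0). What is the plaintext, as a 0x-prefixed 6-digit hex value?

s_0 = ciphertext = 0x53CE22
s_1 = InvRound(s_0, k_2) = 0x10153C
s_2 = InvRound(s_1, k_1) = 0x4E5101
s_3 = InvRound(s_2, k_0) = 0x8964E5

0x8964E5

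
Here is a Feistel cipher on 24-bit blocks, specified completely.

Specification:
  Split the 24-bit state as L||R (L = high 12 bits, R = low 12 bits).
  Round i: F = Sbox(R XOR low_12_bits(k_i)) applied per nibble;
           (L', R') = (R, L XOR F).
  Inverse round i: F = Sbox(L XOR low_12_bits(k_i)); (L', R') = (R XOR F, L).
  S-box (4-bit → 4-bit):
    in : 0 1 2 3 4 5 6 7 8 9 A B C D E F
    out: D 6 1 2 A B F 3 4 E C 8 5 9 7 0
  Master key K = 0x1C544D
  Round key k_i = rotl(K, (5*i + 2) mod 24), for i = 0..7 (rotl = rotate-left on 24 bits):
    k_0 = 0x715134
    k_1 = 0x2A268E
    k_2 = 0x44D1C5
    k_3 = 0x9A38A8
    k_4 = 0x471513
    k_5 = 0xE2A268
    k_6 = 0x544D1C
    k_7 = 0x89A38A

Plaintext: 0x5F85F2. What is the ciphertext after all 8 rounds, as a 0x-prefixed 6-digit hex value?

s_0 = plaintext = 0x5F85F2
s_1 = Round(s_0, k_0) = 0x5F2FA7
s_2 = Round(s_1, k_1) = 0xFA7BEC
s_3 = Round(s_2, k_2) = 0xBEC3B9
s_4 = Round(s_3, k_3) = 0x3B938A
s_5 = Round(s_4, k_4) = 0x38AC57
s_6 = Round(s_5, k_5) = 0xC574AA
s_7 = Round(s_6, k_6) = 0x4AA2D8
s_8 = Round(s_7, k_7) = 0x2D821B

0x2D821B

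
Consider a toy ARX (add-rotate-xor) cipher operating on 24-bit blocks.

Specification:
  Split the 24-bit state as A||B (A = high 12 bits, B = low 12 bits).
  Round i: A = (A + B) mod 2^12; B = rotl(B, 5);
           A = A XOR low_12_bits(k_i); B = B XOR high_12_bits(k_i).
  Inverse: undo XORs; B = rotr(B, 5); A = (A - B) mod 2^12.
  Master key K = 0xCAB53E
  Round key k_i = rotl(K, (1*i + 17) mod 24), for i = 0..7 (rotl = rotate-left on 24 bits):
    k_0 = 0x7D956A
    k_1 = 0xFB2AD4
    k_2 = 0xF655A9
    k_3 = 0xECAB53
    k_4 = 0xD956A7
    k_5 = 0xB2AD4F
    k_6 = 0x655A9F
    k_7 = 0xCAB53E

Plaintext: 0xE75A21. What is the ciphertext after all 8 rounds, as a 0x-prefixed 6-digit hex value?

s_0 = plaintext = 0xE75A21
s_1 = Round(s_0, k_0) = 0xDFC3ED
s_2 = Round(s_1, k_1) = 0xB3D215
s_3 = Round(s_2, k_2) = 0x8FBDC1
s_4 = Round(s_3, k_3) = 0xDEF6F1
s_5 = Round(s_4, k_4) = 0x2473B8
s_6 = Round(s_5, k_5) = 0x8B0C2D
s_7 = Round(s_6, k_6) = 0xE423ED
s_8 = Round(s_7, k_7) = 0x71110C

0x71110C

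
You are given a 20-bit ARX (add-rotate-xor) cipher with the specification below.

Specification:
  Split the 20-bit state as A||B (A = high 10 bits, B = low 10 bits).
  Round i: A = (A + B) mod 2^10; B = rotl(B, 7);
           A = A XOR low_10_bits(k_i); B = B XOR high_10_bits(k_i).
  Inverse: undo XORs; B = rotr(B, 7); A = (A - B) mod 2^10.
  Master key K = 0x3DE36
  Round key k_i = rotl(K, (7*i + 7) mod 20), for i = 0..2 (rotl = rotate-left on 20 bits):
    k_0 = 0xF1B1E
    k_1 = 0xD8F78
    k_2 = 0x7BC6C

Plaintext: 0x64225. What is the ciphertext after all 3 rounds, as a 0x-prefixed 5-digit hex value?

s_0 = plaintext = 0x64225
s_1 = Round(s_0, k_0) = 0x2AD02
s_2 = Round(s_1, k_1) = 0xB5643
s_3 = Round(s_2, k_2) = 0x5D027

0x5D027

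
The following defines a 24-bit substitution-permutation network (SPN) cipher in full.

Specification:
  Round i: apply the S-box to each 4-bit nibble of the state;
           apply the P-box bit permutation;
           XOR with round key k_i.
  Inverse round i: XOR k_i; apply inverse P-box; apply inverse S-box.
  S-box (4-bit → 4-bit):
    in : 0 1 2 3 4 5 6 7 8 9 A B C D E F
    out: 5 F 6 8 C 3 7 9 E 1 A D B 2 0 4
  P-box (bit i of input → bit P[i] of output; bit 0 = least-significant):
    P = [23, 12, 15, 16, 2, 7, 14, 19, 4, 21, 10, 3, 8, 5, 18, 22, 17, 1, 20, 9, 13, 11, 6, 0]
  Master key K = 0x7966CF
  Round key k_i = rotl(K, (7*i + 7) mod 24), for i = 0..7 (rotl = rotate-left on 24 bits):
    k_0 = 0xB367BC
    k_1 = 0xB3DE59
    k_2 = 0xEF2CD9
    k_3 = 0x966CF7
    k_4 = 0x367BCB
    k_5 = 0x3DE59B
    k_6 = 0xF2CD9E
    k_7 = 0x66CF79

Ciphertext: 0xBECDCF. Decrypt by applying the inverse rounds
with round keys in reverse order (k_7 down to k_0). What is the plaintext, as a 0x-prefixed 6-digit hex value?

0x8BEF52

s_0 = ciphertext = 0xBECDCF
s_1 = InvRound(s_0, k_7) = 0xE8A9C9
s_2 = InvRound(s_1, k_6) = 0xB6E0BE
s_3 = InvRound(s_2, k_5) = 0x395F77
s_4 = InvRound(s_3, k_4) = 0x992BC3
s_5 = InvRound(s_4, k_3) = 0xE760B3
s_6 = InvRound(s_5, k_2) = 0x2DD44E
s_7 = InvRound(s_6, k_1) = 0xA1F979
s_8 = InvRound(s_7, k_0) = 0x8BEF52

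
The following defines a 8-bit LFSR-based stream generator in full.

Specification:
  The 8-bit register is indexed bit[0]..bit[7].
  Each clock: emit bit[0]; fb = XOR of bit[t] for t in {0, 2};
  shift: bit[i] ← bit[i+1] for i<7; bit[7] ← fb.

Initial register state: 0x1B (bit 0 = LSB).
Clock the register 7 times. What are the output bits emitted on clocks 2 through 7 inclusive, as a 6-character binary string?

reg_0 = 0x1B
clock 1: out=1, reg = 0x8D
clock 2: out=1, reg = 0x46
clock 3: out=0, reg = 0xA3
clock 4: out=1, reg = 0xD1
clock 5: out=1, reg = 0xE8
clock 6: out=0, reg = 0x74
clock 7: out=0, reg = 0xBA

101100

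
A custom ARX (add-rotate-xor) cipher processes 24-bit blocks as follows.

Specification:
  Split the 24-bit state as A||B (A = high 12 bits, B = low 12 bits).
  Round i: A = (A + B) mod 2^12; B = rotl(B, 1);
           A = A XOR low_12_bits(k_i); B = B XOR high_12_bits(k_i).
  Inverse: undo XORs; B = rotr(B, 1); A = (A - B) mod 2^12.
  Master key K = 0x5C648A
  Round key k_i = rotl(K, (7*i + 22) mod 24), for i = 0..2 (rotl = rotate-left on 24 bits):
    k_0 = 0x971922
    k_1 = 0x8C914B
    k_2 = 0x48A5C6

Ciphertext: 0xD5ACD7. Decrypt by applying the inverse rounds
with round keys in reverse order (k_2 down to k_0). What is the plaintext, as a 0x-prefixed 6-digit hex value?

0xA0F181

s_0 = ciphertext = 0xD5ACD7
s_1 = InvRound(s_0, k_2) = 0xC6EC2E
s_2 = InvRound(s_1, k_1) = 0x2B2A73
s_3 = InvRound(s_2, k_0) = 0xA0F181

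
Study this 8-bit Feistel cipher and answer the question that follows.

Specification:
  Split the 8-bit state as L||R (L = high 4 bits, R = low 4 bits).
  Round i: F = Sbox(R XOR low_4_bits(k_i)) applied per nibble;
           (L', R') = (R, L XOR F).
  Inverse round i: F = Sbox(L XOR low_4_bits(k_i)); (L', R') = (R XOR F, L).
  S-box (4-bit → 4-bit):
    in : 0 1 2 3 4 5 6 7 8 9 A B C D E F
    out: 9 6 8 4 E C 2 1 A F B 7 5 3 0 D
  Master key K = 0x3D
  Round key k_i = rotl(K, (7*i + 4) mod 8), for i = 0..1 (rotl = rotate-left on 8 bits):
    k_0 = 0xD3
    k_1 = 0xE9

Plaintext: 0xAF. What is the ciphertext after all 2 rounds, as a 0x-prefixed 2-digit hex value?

s_0 = plaintext = 0xAF
s_1 = Round(s_0, k_0) = 0xFF
s_2 = Round(s_1, k_1) = 0xFD

0xFD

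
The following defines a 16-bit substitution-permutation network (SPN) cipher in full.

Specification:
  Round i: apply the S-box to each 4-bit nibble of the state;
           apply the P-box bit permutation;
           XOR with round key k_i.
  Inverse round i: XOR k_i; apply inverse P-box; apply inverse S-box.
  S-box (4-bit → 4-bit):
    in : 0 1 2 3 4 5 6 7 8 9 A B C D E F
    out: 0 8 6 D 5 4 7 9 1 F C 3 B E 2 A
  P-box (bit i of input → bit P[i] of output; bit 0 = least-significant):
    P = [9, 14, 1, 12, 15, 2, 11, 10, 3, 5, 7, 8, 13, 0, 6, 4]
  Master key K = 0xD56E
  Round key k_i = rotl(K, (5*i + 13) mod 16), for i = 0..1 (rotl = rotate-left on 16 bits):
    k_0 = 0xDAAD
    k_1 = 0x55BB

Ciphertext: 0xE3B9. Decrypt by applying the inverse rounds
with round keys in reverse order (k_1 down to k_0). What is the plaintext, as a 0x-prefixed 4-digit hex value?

0xA429

s_0 = ciphertext = 0xE3B9
s_1 = InvRound(s_0, k_1) = 0x8073
s_2 = InvRound(s_1, k_0) = 0xA429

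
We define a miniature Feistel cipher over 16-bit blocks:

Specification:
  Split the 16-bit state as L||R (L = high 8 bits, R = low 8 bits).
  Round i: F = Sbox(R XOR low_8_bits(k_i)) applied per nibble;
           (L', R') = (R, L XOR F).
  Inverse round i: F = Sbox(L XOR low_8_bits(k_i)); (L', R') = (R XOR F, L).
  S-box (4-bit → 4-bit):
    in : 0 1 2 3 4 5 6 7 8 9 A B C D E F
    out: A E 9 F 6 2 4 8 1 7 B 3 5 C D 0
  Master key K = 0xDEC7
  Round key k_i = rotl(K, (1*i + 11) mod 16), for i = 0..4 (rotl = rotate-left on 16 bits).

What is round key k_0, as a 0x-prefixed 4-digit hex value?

0x3EF6

K = 0xDEC7
k_0 = rotl(K, (1*0+11) mod 16) = rotl(K, 11) = 0x3EF6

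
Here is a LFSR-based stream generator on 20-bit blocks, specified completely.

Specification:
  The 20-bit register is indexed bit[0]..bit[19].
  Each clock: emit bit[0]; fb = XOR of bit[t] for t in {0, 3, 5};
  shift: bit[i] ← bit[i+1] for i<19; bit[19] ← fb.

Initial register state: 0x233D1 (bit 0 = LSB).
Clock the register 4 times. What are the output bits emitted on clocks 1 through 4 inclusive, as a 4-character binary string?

reg_0 = 0x233D1
clock 1: out=1, reg = 0x919E8
clock 2: out=0, reg = 0x48CF4
clock 3: out=0, reg = 0xA467A
clock 4: out=0, reg = 0x5233D

1000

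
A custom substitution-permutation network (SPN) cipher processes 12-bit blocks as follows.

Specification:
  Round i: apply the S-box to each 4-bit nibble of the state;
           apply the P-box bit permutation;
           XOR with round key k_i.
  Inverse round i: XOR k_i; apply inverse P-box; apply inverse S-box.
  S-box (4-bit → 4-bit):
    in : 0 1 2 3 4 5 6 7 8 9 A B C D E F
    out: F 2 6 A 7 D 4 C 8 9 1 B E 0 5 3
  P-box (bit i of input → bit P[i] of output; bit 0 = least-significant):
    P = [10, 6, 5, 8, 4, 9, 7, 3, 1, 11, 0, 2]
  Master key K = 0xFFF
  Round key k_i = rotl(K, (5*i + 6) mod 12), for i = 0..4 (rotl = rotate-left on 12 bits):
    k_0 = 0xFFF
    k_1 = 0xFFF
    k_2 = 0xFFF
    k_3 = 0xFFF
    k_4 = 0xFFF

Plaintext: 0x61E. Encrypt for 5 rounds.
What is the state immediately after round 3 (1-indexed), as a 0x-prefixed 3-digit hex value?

0x2F9

s_0 = plaintext = 0x61E
s_1 = Round(s_0, k_0) = 0x9DE
s_2 = Round(s_1, k_1) = 0xBD9
s_3 = Round(s_2, k_2) = 0x2F9
s_4 = Round(s_3, k_3) = 0x0EE
s_5 = Round(s_4, k_4) = 0x348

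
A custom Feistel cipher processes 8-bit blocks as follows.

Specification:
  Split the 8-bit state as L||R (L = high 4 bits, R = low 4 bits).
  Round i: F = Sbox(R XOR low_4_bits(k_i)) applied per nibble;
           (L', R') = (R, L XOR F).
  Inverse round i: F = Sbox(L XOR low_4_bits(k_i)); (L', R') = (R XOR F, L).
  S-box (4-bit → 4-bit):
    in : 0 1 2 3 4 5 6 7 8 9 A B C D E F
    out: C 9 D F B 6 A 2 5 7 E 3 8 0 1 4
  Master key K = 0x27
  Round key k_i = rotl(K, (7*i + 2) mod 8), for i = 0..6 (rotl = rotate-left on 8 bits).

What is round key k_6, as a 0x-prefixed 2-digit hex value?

0x72

K = 0x27
k_0 = rotl(K, (7*0+2) mod 8) = rotl(K, 2) = 0x9C
k_1 = rotl(K, (7*1+2) mod 8) = rotl(K, 1) = 0x4E
k_2 = rotl(K, (7*2+2) mod 8) = rotl(K, 0) = 0x27
k_3 = rotl(K, (7*3+2) mod 8) = rotl(K, 7) = 0x93
k_4 = rotl(K, (7*4+2) mod 8) = rotl(K, 6) = 0xC9
k_5 = rotl(K, (7*5+2) mod 8) = rotl(K, 5) = 0xE4
k_6 = rotl(K, (7*6+2) mod 8) = rotl(K, 4) = 0x72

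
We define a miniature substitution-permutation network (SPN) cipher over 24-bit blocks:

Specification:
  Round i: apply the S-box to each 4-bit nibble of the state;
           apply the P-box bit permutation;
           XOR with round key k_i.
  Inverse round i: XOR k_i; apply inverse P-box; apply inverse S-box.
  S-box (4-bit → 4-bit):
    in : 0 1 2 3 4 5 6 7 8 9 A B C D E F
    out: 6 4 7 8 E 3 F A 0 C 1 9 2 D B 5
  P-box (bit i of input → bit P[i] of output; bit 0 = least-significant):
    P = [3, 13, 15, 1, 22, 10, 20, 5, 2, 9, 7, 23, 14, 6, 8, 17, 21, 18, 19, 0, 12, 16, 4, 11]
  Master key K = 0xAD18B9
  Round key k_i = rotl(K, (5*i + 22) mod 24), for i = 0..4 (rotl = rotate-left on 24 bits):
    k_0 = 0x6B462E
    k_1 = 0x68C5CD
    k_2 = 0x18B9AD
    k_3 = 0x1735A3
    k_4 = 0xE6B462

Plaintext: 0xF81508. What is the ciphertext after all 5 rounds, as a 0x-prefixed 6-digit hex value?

s_0 = plaintext = 0xF81508
s_1 = Round(s_0, k_0) = 0x7B513A
s_2 = Round(s_1, k_1) = 0x498D24
s_3 = Round(s_2, k_2) = 0xC1153A
s_4 = Round(s_3, k_3) = 0x1E368F
s_5 = Round(s_4, k_4) = 0x4036FF

0x4036FF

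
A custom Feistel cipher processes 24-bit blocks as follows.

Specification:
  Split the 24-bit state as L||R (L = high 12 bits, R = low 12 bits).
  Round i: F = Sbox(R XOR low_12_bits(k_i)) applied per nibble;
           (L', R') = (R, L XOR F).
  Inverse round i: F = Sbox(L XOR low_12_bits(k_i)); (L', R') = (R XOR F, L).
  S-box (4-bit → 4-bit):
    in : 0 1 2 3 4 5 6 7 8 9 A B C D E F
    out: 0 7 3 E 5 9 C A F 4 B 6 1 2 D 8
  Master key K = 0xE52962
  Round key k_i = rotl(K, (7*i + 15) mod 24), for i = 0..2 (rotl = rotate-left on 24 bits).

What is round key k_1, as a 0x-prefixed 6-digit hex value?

0xB94A58

K = 0xE52962
k_0 = rotl(K, (7*0+15) mod 24) = rotl(K, 15) = 0xB17294
k_1 = rotl(K, (7*1+15) mod 24) = rotl(K, 22) = 0xB94A58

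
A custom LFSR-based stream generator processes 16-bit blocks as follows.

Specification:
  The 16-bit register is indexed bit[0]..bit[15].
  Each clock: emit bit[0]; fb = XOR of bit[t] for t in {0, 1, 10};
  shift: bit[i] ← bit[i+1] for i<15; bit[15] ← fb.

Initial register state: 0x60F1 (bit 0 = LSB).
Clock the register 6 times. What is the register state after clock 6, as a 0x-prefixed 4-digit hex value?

reg_0 = 0x60F1
clock 1: out=1, reg = 0xB078
clock 2: out=0, reg = 0x583C
clock 3: out=0, reg = 0x2C1E
clock 4: out=0, reg = 0x160F
clock 5: out=1, reg = 0x8B07
clock 6: out=1, reg = 0x4583

0x4583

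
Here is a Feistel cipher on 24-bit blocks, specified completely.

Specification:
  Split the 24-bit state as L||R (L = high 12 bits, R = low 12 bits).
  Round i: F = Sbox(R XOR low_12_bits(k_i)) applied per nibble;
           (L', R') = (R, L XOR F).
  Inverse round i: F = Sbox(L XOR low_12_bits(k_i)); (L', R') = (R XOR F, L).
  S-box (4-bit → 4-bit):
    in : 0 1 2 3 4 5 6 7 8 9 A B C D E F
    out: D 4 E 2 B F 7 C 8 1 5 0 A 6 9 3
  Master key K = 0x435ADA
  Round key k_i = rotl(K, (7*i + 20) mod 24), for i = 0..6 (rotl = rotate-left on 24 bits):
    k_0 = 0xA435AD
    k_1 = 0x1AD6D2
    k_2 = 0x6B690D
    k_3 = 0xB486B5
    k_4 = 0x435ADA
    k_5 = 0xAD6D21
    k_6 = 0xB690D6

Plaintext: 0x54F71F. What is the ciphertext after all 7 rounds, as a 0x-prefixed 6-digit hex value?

s_0 = plaintext = 0x54F71F
s_1 = Round(s_0, k_0) = 0x71FB41
s_2 = Round(s_1, k_1) = 0xB4110D
s_3 = Round(s_2, k_2) = 0x10D39C
s_4 = Round(s_3, k_3) = 0x39CEEC
s_5 = Round(s_4, k_4) = 0xEEC8BB
s_6 = Round(s_5, k_5) = 0x8BB1F9
s_7 = Round(s_6, k_6) = 0x1F9C58

0x1F9C58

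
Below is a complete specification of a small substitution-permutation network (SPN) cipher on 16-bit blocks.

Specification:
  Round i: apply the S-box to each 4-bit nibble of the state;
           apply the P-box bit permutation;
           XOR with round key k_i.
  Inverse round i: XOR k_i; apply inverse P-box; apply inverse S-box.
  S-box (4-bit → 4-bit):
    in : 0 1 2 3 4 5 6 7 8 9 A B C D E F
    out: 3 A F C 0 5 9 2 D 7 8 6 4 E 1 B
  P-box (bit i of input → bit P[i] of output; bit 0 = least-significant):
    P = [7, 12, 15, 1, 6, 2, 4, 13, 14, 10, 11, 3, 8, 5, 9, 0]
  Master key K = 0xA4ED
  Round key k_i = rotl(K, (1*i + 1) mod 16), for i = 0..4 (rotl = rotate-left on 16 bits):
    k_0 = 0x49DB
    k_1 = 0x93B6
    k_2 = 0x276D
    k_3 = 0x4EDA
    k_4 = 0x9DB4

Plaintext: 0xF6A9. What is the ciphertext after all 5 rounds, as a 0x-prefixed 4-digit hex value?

0xDBC3

s_0 = plaintext = 0xF6A9
s_1 = Round(s_0, k_0) = 0xB872
s_2 = Round(s_1, k_1) = 0x4918
s_3 = Round(s_2, k_2) = 0xCBEB
s_4 = Round(s_3, k_3) = 0xD09A
s_5 = Round(s_4, k_4) = 0xDBC3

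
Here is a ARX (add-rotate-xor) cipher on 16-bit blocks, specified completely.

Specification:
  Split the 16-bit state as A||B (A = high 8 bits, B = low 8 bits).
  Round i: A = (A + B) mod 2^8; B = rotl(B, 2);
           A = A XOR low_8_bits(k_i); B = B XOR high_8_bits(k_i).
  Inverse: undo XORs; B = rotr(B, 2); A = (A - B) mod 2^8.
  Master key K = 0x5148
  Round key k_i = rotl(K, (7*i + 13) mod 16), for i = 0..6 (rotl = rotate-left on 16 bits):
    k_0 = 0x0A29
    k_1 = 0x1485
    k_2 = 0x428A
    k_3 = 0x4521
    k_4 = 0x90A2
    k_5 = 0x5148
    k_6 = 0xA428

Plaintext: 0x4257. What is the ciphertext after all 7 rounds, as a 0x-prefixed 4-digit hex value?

0xB4DE

s_0 = plaintext = 0x4257
s_1 = Round(s_0, k_0) = 0xB057
s_2 = Round(s_1, k_1) = 0x8249
s_3 = Round(s_2, k_2) = 0x4167
s_4 = Round(s_3, k_3) = 0x89D8
s_5 = Round(s_4, k_4) = 0xC3F3
s_6 = Round(s_5, k_5) = 0xFE9E
s_7 = Round(s_6, k_6) = 0xB4DE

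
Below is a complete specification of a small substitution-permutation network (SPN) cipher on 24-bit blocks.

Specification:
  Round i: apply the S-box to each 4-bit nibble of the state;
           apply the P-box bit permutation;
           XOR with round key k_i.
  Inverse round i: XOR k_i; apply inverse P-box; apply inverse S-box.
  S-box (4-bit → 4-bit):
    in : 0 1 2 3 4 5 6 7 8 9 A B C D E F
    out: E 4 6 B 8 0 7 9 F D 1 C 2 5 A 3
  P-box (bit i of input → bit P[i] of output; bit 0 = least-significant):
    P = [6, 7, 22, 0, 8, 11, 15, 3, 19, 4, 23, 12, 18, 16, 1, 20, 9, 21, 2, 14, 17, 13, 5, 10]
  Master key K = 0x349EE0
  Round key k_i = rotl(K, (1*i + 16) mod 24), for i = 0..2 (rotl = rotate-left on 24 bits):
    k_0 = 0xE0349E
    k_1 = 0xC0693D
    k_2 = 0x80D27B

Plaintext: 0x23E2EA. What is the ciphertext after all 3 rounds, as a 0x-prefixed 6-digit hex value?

0x76BE57

s_0 = plaintext = 0x23E2EA
s_1 = Round(s_0, k_0) = 0x515EE6
s_2 = Round(s_1, k_1) = 0x8071E1
s_3 = Round(s_2, k_2) = 0x76BE57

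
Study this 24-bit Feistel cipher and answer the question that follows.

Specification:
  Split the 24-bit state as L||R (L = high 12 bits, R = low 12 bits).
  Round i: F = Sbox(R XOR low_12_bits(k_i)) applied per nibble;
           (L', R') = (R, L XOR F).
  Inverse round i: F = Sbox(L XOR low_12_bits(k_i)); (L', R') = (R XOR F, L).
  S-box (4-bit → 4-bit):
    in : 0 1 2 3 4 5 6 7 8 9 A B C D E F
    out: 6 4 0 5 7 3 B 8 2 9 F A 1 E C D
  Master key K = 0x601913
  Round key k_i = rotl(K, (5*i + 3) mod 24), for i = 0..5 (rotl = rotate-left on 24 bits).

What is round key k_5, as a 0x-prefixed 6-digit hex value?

0x019136

K = 0x601913
k_0 = rotl(K, (5*0+3) mod 24) = rotl(K, 3) = 0x00C89B
k_1 = rotl(K, (5*1+3) mod 24) = rotl(K, 8) = 0x191360
k_2 = rotl(K, (5*2+3) mod 24) = rotl(K, 13) = 0x226C03
k_3 = rotl(K, (5*3+3) mod 24) = rotl(K, 18) = 0x4D8064
k_4 = rotl(K, (5*4+3) mod 24) = rotl(K, 23) = 0xB00C89
k_5 = rotl(K, (5*5+3) mod 24) = rotl(K, 4) = 0x019136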